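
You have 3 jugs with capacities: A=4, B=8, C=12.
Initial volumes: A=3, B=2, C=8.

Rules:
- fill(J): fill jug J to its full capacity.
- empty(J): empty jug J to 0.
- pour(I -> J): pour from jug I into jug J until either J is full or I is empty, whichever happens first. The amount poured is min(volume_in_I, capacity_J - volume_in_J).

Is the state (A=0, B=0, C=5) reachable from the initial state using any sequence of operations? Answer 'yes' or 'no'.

BFS from (A=3, B=2, C=8):
  1. empty(C) -> (A=3 B=2 C=0)
  2. pour(A -> B) -> (A=0 B=5 C=0)
  3. pour(B -> C) -> (A=0 B=0 C=5)
Target reached → yes.

Answer: yes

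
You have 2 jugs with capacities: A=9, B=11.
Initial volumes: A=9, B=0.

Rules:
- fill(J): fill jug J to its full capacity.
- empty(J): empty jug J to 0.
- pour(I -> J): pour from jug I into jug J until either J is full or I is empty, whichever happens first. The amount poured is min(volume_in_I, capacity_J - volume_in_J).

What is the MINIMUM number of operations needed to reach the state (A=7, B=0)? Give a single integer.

BFS from (A=9, B=0). One shortest path:
  1. pour(A -> B) -> (A=0 B=9)
  2. fill(A) -> (A=9 B=9)
  3. pour(A -> B) -> (A=7 B=11)
  4. empty(B) -> (A=7 B=0)
Reached target in 4 moves.

Answer: 4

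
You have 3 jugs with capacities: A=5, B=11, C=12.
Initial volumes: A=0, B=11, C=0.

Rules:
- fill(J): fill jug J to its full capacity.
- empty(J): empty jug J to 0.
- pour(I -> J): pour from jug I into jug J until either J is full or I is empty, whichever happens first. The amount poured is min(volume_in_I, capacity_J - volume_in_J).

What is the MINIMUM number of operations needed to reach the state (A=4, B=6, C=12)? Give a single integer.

BFS from (A=0, B=11, C=0). One shortest path:
  1. pour(B -> C) -> (A=0 B=0 C=11)
  2. fill(B) -> (A=0 B=11 C=11)
  3. pour(B -> A) -> (A=5 B=6 C=11)
  4. pour(A -> C) -> (A=4 B=6 C=12)
Reached target in 4 moves.

Answer: 4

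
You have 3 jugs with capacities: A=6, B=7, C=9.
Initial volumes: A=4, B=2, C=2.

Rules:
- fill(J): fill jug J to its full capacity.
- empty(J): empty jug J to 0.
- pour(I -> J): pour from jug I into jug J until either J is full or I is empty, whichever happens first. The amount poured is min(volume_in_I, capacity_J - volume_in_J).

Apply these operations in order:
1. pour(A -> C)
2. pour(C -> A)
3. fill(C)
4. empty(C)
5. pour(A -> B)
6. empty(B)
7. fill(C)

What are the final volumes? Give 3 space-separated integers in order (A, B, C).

Step 1: pour(A -> C) -> (A=0 B=2 C=6)
Step 2: pour(C -> A) -> (A=6 B=2 C=0)
Step 3: fill(C) -> (A=6 B=2 C=9)
Step 4: empty(C) -> (A=6 B=2 C=0)
Step 5: pour(A -> B) -> (A=1 B=7 C=0)
Step 6: empty(B) -> (A=1 B=0 C=0)
Step 7: fill(C) -> (A=1 B=0 C=9)

Answer: 1 0 9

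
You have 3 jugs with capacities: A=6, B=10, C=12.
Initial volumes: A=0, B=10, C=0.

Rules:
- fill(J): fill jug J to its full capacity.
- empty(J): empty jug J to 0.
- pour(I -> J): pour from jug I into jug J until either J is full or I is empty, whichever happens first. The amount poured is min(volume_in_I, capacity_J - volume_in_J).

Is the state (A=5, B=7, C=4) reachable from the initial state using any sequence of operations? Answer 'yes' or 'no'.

Answer: no

Derivation:
BFS explored all 128 reachable states.
Reachable set includes: (0,0,0), (0,0,2), (0,0,4), (0,0,6), (0,0,8), (0,0,10), (0,0,12), (0,2,0), (0,2,2), (0,2,4), (0,2,6), (0,2,8) ...
Target (A=5, B=7, C=4) not in reachable set → no.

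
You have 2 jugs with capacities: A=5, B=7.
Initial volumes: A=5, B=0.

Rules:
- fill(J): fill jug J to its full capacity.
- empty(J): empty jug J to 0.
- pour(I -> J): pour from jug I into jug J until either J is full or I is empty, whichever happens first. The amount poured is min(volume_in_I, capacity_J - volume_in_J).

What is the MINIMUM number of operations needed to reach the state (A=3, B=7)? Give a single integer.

BFS from (A=5, B=0). One shortest path:
  1. pour(A -> B) -> (A=0 B=5)
  2. fill(A) -> (A=5 B=5)
  3. pour(A -> B) -> (A=3 B=7)
Reached target in 3 moves.

Answer: 3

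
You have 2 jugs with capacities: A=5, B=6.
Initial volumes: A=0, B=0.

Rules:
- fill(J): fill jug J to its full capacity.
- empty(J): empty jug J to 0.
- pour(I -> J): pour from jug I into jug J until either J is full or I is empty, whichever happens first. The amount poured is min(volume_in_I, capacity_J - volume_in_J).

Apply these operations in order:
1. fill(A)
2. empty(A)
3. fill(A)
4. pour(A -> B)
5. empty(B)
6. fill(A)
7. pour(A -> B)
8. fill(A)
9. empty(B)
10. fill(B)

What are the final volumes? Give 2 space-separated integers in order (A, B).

Step 1: fill(A) -> (A=5 B=0)
Step 2: empty(A) -> (A=0 B=0)
Step 3: fill(A) -> (A=5 B=0)
Step 4: pour(A -> B) -> (A=0 B=5)
Step 5: empty(B) -> (A=0 B=0)
Step 6: fill(A) -> (A=5 B=0)
Step 7: pour(A -> B) -> (A=0 B=5)
Step 8: fill(A) -> (A=5 B=5)
Step 9: empty(B) -> (A=5 B=0)
Step 10: fill(B) -> (A=5 B=6)

Answer: 5 6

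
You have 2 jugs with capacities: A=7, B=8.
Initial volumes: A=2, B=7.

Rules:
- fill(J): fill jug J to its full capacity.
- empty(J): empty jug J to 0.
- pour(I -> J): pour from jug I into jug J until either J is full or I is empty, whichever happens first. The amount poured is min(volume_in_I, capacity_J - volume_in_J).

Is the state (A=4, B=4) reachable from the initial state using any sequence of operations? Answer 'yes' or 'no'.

BFS explored all 31 reachable states.
Reachable set includes: (0,0), (0,1), (0,2), (0,3), (0,4), (0,5), (0,6), (0,7), (0,8), (1,0), (1,8), (2,0) ...
Target (A=4, B=4) not in reachable set → no.

Answer: no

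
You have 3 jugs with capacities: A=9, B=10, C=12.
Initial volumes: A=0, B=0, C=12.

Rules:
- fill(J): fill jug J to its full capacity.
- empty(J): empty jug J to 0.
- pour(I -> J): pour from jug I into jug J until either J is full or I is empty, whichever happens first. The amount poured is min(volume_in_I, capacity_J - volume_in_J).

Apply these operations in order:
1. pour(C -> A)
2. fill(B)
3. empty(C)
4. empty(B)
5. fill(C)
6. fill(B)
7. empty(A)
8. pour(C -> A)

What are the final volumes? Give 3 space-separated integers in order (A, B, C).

Answer: 9 10 3

Derivation:
Step 1: pour(C -> A) -> (A=9 B=0 C=3)
Step 2: fill(B) -> (A=9 B=10 C=3)
Step 3: empty(C) -> (A=9 B=10 C=0)
Step 4: empty(B) -> (A=9 B=0 C=0)
Step 5: fill(C) -> (A=9 B=0 C=12)
Step 6: fill(B) -> (A=9 B=10 C=12)
Step 7: empty(A) -> (A=0 B=10 C=12)
Step 8: pour(C -> A) -> (A=9 B=10 C=3)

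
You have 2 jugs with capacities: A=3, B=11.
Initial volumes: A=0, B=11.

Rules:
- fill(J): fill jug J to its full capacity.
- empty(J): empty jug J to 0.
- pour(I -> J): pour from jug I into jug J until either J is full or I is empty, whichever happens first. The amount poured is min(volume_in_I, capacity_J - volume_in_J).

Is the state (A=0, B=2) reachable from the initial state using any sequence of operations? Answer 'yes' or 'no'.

Answer: yes

Derivation:
BFS from (A=0, B=11):
  1. pour(B -> A) -> (A=3 B=8)
  2. empty(A) -> (A=0 B=8)
  3. pour(B -> A) -> (A=3 B=5)
  4. empty(A) -> (A=0 B=5)
  5. pour(B -> A) -> (A=3 B=2)
  6. empty(A) -> (A=0 B=2)
Target reached → yes.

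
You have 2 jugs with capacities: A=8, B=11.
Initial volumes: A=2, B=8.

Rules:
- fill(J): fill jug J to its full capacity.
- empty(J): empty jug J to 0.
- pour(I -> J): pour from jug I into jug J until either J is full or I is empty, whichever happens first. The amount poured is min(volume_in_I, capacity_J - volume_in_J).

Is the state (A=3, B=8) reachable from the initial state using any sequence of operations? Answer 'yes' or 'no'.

Answer: no

Derivation:
BFS explored all 39 reachable states.
Reachable set includes: (0,0), (0,1), (0,2), (0,3), (0,4), (0,5), (0,6), (0,7), (0,8), (0,9), (0,10), (0,11) ...
Target (A=3, B=8) not in reachable set → no.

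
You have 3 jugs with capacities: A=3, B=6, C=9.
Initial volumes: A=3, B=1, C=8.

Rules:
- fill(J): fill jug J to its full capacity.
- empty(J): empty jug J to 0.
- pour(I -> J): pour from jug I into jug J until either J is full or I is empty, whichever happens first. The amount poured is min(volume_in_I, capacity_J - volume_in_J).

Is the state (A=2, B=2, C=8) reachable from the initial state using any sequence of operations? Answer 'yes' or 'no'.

Answer: no

Derivation:
BFS explored all 156 reachable states.
Reachable set includes: (0,0,0), (0,0,1), (0,0,2), (0,0,3), (0,0,4), (0,0,5), (0,0,6), (0,0,7), (0,0,8), (0,0,9), (0,1,0), (0,1,2) ...
Target (A=2, B=2, C=8) not in reachable set → no.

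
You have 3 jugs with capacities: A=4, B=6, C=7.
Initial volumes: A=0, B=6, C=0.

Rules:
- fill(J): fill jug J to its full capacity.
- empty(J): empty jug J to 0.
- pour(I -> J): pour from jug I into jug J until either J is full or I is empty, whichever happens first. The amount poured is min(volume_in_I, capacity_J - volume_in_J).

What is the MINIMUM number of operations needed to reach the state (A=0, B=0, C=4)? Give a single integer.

BFS from (A=0, B=6, C=0). One shortest path:
  1. fill(A) -> (A=4 B=6 C=0)
  2. empty(B) -> (A=4 B=0 C=0)
  3. pour(A -> C) -> (A=0 B=0 C=4)
Reached target in 3 moves.

Answer: 3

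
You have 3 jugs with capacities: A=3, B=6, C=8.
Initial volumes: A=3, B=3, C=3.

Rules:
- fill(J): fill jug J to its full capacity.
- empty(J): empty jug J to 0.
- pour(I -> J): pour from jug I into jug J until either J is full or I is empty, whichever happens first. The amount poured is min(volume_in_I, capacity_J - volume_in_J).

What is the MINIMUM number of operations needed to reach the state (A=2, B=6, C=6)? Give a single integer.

Answer: 7

Derivation:
BFS from (A=3, B=3, C=3). One shortest path:
  1. empty(A) -> (A=0 B=3 C=3)
  2. empty(B) -> (A=0 B=0 C=3)
  3. fill(C) -> (A=0 B=0 C=8)
  4. pour(C -> B) -> (A=0 B=6 C=2)
  5. pour(C -> A) -> (A=2 B=6 C=0)
  6. pour(B -> C) -> (A=2 B=0 C=6)
  7. fill(B) -> (A=2 B=6 C=6)
Reached target in 7 moves.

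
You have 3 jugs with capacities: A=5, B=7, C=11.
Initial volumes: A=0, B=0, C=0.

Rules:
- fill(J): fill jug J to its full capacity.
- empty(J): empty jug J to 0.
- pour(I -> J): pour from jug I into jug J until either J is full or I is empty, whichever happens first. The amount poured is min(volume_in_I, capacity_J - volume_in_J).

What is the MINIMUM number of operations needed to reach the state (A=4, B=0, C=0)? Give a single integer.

Answer: 4

Derivation:
BFS from (A=0, B=0, C=0). One shortest path:
  1. fill(C) -> (A=0 B=0 C=11)
  2. pour(C -> B) -> (A=0 B=7 C=4)
  3. empty(B) -> (A=0 B=0 C=4)
  4. pour(C -> A) -> (A=4 B=0 C=0)
Reached target in 4 moves.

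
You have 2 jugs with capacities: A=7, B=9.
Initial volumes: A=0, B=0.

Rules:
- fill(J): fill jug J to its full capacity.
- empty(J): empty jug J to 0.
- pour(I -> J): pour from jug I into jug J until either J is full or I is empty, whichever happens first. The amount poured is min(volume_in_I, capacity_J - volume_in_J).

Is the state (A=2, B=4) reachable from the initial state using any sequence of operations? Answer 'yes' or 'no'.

BFS explored all 32 reachable states.
Reachable set includes: (0,0), (0,1), (0,2), (0,3), (0,4), (0,5), (0,6), (0,7), (0,8), (0,9), (1,0), (1,9) ...
Target (A=2, B=4) not in reachable set → no.

Answer: no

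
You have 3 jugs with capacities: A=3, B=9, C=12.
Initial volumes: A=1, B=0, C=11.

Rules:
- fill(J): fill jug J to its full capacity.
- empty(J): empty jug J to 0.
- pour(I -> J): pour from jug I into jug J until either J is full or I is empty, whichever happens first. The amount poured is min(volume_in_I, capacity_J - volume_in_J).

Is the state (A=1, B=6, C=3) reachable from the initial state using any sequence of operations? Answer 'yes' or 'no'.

Answer: no

Derivation:
BFS explored all 268 reachable states.
Reachable set includes: (0,0,0), (0,0,1), (0,0,2), (0,0,3), (0,0,4), (0,0,5), (0,0,6), (0,0,7), (0,0,8), (0,0,9), (0,0,10), (0,0,11) ...
Target (A=1, B=6, C=3) not in reachable set → no.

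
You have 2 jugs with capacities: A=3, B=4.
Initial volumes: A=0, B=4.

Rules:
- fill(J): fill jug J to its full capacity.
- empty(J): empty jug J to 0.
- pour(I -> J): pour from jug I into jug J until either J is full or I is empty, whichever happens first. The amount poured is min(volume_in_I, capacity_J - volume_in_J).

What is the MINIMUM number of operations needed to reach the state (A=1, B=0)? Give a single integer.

Answer: 3

Derivation:
BFS from (A=0, B=4). One shortest path:
  1. pour(B -> A) -> (A=3 B=1)
  2. empty(A) -> (A=0 B=1)
  3. pour(B -> A) -> (A=1 B=0)
Reached target in 3 moves.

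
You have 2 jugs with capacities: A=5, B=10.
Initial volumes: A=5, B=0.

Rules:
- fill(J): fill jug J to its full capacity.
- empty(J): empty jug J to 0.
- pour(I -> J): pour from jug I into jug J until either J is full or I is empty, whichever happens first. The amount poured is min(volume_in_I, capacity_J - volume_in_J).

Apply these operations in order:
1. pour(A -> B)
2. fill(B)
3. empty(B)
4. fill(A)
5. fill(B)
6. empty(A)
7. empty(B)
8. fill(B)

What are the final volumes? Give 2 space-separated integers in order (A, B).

Answer: 0 10

Derivation:
Step 1: pour(A -> B) -> (A=0 B=5)
Step 2: fill(B) -> (A=0 B=10)
Step 3: empty(B) -> (A=0 B=0)
Step 4: fill(A) -> (A=5 B=0)
Step 5: fill(B) -> (A=5 B=10)
Step 6: empty(A) -> (A=0 B=10)
Step 7: empty(B) -> (A=0 B=0)
Step 8: fill(B) -> (A=0 B=10)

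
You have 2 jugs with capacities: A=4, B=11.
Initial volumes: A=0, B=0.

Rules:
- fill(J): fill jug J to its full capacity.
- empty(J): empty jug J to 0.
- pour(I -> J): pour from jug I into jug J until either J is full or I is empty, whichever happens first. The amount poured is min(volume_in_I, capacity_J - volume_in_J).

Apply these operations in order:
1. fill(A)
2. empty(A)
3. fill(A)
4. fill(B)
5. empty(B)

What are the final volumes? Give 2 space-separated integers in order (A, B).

Step 1: fill(A) -> (A=4 B=0)
Step 2: empty(A) -> (A=0 B=0)
Step 3: fill(A) -> (A=4 B=0)
Step 4: fill(B) -> (A=4 B=11)
Step 5: empty(B) -> (A=4 B=0)

Answer: 4 0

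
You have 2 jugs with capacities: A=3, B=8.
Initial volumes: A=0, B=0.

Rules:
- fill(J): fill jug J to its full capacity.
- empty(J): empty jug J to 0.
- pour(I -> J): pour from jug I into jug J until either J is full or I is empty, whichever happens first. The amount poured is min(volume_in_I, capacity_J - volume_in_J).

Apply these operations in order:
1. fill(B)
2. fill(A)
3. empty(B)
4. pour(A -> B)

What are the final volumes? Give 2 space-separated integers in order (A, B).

Step 1: fill(B) -> (A=0 B=8)
Step 2: fill(A) -> (A=3 B=8)
Step 3: empty(B) -> (A=3 B=0)
Step 4: pour(A -> B) -> (A=0 B=3)

Answer: 0 3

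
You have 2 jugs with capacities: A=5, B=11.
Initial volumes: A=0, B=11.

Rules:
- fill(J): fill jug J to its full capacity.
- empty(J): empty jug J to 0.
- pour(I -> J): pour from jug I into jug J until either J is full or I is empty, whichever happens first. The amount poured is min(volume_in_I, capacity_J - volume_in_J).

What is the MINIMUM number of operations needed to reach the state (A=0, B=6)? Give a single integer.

Answer: 2

Derivation:
BFS from (A=0, B=11). One shortest path:
  1. pour(B -> A) -> (A=5 B=6)
  2. empty(A) -> (A=0 B=6)
Reached target in 2 moves.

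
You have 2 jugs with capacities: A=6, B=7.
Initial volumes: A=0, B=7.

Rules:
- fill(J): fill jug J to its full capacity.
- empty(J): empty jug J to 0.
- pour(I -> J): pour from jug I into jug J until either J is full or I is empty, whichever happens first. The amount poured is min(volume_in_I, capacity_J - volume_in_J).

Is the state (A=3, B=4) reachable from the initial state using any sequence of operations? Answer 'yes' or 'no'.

BFS explored all 26 reachable states.
Reachable set includes: (0,0), (0,1), (0,2), (0,3), (0,4), (0,5), (0,6), (0,7), (1,0), (1,7), (2,0), (2,7) ...
Target (A=3, B=4) not in reachable set → no.

Answer: no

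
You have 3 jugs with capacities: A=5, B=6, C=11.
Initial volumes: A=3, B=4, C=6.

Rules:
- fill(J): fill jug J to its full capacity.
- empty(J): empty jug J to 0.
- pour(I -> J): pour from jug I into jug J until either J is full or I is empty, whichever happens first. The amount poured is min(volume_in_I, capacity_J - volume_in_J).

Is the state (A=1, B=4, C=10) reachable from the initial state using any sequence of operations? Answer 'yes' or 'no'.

BFS explored all 305 reachable states.
Reachable set includes: (0,0,0), (0,0,1), (0,0,2), (0,0,3), (0,0,4), (0,0,5), (0,0,6), (0,0,7), (0,0,8), (0,0,9), (0,0,10), (0,0,11) ...
Target (A=1, B=4, C=10) not in reachable set → no.

Answer: no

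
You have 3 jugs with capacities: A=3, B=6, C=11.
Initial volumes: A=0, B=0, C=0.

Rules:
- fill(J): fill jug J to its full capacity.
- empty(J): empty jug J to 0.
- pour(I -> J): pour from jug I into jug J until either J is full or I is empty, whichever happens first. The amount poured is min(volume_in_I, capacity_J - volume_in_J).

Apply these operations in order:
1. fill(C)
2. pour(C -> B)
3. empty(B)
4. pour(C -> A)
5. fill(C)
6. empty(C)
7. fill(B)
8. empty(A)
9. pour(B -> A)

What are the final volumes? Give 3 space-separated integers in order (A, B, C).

Answer: 3 3 0

Derivation:
Step 1: fill(C) -> (A=0 B=0 C=11)
Step 2: pour(C -> B) -> (A=0 B=6 C=5)
Step 3: empty(B) -> (A=0 B=0 C=5)
Step 4: pour(C -> A) -> (A=3 B=0 C=2)
Step 5: fill(C) -> (A=3 B=0 C=11)
Step 6: empty(C) -> (A=3 B=0 C=0)
Step 7: fill(B) -> (A=3 B=6 C=0)
Step 8: empty(A) -> (A=0 B=6 C=0)
Step 9: pour(B -> A) -> (A=3 B=3 C=0)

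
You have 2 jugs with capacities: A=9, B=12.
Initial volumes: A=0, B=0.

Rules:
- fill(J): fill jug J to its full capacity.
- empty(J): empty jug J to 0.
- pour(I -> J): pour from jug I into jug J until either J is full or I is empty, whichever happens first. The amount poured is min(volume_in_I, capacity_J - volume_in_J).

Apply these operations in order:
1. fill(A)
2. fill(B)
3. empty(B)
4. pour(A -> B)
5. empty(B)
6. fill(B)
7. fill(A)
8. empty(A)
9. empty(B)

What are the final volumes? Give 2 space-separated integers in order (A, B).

Answer: 0 0

Derivation:
Step 1: fill(A) -> (A=9 B=0)
Step 2: fill(B) -> (A=9 B=12)
Step 3: empty(B) -> (A=9 B=0)
Step 4: pour(A -> B) -> (A=0 B=9)
Step 5: empty(B) -> (A=0 B=0)
Step 6: fill(B) -> (A=0 B=12)
Step 7: fill(A) -> (A=9 B=12)
Step 8: empty(A) -> (A=0 B=12)
Step 9: empty(B) -> (A=0 B=0)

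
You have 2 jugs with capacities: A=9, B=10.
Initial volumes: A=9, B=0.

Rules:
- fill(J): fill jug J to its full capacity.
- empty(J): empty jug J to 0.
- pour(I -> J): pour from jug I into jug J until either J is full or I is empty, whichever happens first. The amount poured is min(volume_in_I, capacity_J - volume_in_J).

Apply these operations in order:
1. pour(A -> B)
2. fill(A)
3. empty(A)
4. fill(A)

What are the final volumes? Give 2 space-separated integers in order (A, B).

Step 1: pour(A -> B) -> (A=0 B=9)
Step 2: fill(A) -> (A=9 B=9)
Step 3: empty(A) -> (A=0 B=9)
Step 4: fill(A) -> (A=9 B=9)

Answer: 9 9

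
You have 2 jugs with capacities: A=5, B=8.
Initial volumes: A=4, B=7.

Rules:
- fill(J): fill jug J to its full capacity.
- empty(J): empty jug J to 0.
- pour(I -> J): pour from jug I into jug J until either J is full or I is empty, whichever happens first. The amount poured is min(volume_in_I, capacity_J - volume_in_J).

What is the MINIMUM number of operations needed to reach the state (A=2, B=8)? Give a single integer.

Answer: 5

Derivation:
BFS from (A=4, B=7). One shortest path:
  1. fill(A) -> (A=5 B=7)
  2. empty(B) -> (A=5 B=0)
  3. pour(A -> B) -> (A=0 B=5)
  4. fill(A) -> (A=5 B=5)
  5. pour(A -> B) -> (A=2 B=8)
Reached target in 5 moves.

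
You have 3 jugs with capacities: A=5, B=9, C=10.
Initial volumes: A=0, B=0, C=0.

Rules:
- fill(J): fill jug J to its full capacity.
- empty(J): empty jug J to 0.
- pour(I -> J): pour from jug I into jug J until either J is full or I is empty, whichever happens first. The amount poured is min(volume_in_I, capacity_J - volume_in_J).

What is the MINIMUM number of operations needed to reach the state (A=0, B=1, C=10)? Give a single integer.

Answer: 5

Derivation:
BFS from (A=0, B=0, C=0). One shortest path:
  1. fill(C) -> (A=0 B=0 C=10)
  2. pour(C -> B) -> (A=0 B=9 C=1)
  3. empty(B) -> (A=0 B=0 C=1)
  4. pour(C -> B) -> (A=0 B=1 C=0)
  5. fill(C) -> (A=0 B=1 C=10)
Reached target in 5 moves.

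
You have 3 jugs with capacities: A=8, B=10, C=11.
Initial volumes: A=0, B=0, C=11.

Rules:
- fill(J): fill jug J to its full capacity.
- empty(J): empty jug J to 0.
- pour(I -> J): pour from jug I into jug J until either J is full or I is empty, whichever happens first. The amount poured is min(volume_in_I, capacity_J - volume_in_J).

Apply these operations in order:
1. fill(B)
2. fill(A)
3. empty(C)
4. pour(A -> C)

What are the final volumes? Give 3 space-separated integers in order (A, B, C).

Answer: 0 10 8

Derivation:
Step 1: fill(B) -> (A=0 B=10 C=11)
Step 2: fill(A) -> (A=8 B=10 C=11)
Step 3: empty(C) -> (A=8 B=10 C=0)
Step 4: pour(A -> C) -> (A=0 B=10 C=8)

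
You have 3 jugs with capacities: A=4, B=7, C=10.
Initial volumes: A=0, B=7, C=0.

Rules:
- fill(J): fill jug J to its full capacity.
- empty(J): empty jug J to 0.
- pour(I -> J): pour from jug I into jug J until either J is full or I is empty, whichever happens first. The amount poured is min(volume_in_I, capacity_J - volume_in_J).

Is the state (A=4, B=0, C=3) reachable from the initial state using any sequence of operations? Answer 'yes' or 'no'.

BFS from (A=0, B=7, C=0):
  1. pour(B -> A) -> (A=4 B=3 C=0)
  2. pour(B -> C) -> (A=4 B=0 C=3)
Target reached → yes.

Answer: yes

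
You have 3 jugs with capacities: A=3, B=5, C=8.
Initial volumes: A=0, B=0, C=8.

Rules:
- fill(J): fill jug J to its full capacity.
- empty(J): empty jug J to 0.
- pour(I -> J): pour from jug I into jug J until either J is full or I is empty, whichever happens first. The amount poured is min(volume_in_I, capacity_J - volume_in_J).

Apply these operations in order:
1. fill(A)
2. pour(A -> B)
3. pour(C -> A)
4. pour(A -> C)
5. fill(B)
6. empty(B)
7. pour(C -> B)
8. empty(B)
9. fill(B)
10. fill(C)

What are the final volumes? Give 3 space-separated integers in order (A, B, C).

Answer: 0 5 8

Derivation:
Step 1: fill(A) -> (A=3 B=0 C=8)
Step 2: pour(A -> B) -> (A=0 B=3 C=8)
Step 3: pour(C -> A) -> (A=3 B=3 C=5)
Step 4: pour(A -> C) -> (A=0 B=3 C=8)
Step 5: fill(B) -> (A=0 B=5 C=8)
Step 6: empty(B) -> (A=0 B=0 C=8)
Step 7: pour(C -> B) -> (A=0 B=5 C=3)
Step 8: empty(B) -> (A=0 B=0 C=3)
Step 9: fill(B) -> (A=0 B=5 C=3)
Step 10: fill(C) -> (A=0 B=5 C=8)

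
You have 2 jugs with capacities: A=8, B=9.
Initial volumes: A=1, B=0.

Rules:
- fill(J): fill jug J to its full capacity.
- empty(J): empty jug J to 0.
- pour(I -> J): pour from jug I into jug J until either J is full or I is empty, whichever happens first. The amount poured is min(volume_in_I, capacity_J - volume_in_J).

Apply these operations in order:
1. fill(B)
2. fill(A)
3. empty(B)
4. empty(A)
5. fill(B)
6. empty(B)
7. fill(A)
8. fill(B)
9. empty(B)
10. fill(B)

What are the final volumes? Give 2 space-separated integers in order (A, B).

Answer: 8 9

Derivation:
Step 1: fill(B) -> (A=1 B=9)
Step 2: fill(A) -> (A=8 B=9)
Step 3: empty(B) -> (A=8 B=0)
Step 4: empty(A) -> (A=0 B=0)
Step 5: fill(B) -> (A=0 B=9)
Step 6: empty(B) -> (A=0 B=0)
Step 7: fill(A) -> (A=8 B=0)
Step 8: fill(B) -> (A=8 B=9)
Step 9: empty(B) -> (A=8 B=0)
Step 10: fill(B) -> (A=8 B=9)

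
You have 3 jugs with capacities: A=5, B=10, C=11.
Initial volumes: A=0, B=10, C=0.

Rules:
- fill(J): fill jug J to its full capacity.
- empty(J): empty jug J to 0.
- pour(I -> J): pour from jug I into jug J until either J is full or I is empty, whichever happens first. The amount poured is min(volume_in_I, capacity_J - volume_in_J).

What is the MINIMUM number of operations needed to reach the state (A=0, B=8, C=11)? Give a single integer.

Answer: 7

Derivation:
BFS from (A=0, B=10, C=0). One shortest path:
  1. pour(B -> C) -> (A=0 B=0 C=10)
  2. fill(B) -> (A=0 B=10 C=10)
  3. pour(B -> C) -> (A=0 B=9 C=11)
  4. empty(C) -> (A=0 B=9 C=0)
  5. pour(B -> C) -> (A=0 B=0 C=9)
  6. fill(B) -> (A=0 B=10 C=9)
  7. pour(B -> C) -> (A=0 B=8 C=11)
Reached target in 7 moves.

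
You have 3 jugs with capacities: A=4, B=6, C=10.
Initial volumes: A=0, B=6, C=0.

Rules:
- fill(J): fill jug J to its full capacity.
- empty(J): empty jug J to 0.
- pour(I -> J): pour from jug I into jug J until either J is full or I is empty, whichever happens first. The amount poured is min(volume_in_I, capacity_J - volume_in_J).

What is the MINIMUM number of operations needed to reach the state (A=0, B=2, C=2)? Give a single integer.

Answer: 6

Derivation:
BFS from (A=0, B=6, C=0). One shortest path:
  1. pour(B -> A) -> (A=4 B=2 C=0)
  2. empty(A) -> (A=0 B=2 C=0)
  3. pour(B -> C) -> (A=0 B=0 C=2)
  4. fill(B) -> (A=0 B=6 C=2)
  5. pour(B -> A) -> (A=4 B=2 C=2)
  6. empty(A) -> (A=0 B=2 C=2)
Reached target in 6 moves.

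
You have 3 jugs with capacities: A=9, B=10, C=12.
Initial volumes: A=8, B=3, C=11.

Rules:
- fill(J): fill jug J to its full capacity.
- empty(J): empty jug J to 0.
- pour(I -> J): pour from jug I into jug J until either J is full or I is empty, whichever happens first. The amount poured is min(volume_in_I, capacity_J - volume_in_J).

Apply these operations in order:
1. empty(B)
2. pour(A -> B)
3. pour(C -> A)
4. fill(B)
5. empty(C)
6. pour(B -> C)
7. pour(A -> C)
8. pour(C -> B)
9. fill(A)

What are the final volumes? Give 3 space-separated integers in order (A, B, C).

Answer: 9 10 2

Derivation:
Step 1: empty(B) -> (A=8 B=0 C=11)
Step 2: pour(A -> B) -> (A=0 B=8 C=11)
Step 3: pour(C -> A) -> (A=9 B=8 C=2)
Step 4: fill(B) -> (A=9 B=10 C=2)
Step 5: empty(C) -> (A=9 B=10 C=0)
Step 6: pour(B -> C) -> (A=9 B=0 C=10)
Step 7: pour(A -> C) -> (A=7 B=0 C=12)
Step 8: pour(C -> B) -> (A=7 B=10 C=2)
Step 9: fill(A) -> (A=9 B=10 C=2)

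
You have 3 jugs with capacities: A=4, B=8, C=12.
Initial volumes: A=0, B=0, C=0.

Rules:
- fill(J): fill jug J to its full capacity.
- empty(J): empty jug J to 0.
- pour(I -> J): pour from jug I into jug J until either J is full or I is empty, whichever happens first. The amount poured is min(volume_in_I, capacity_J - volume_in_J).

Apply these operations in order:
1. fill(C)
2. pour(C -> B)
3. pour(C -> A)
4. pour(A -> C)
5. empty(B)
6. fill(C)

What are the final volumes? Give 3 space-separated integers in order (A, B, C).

Step 1: fill(C) -> (A=0 B=0 C=12)
Step 2: pour(C -> B) -> (A=0 B=8 C=4)
Step 3: pour(C -> A) -> (A=4 B=8 C=0)
Step 4: pour(A -> C) -> (A=0 B=8 C=4)
Step 5: empty(B) -> (A=0 B=0 C=4)
Step 6: fill(C) -> (A=0 B=0 C=12)

Answer: 0 0 12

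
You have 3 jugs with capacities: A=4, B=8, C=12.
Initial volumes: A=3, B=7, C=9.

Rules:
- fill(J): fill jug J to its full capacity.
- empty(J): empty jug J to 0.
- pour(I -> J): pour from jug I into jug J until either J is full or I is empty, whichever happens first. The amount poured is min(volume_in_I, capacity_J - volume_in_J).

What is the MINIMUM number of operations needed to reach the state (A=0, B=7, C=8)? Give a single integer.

Answer: 2

Derivation:
BFS from (A=3, B=7, C=9). One shortest path:
  1. pour(C -> A) -> (A=4 B=7 C=8)
  2. empty(A) -> (A=0 B=7 C=8)
Reached target in 2 moves.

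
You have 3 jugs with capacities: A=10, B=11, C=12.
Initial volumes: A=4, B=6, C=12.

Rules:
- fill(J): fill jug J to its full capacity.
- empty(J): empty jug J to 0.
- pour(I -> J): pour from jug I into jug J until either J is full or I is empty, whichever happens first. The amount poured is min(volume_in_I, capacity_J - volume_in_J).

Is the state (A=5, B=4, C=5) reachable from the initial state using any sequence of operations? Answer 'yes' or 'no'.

BFS explored all 726 reachable states.
Reachable set includes: (0,0,0), (0,0,1), (0,0,2), (0,0,3), (0,0,4), (0,0,5), (0,0,6), (0,0,7), (0,0,8), (0,0,9), (0,0,10), (0,0,11) ...
Target (A=5, B=4, C=5) not in reachable set → no.

Answer: no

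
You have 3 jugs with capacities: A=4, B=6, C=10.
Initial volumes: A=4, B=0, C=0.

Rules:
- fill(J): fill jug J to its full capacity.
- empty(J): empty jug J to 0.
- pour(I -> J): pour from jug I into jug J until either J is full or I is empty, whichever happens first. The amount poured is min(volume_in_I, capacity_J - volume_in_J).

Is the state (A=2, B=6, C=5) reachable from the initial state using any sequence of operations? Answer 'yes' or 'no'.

BFS explored all 64 reachable states.
Reachable set includes: (0,0,0), (0,0,2), (0,0,4), (0,0,6), (0,0,8), (0,0,10), (0,2,0), (0,2,2), (0,2,4), (0,2,6), (0,2,8), (0,2,10) ...
Target (A=2, B=6, C=5) not in reachable set → no.

Answer: no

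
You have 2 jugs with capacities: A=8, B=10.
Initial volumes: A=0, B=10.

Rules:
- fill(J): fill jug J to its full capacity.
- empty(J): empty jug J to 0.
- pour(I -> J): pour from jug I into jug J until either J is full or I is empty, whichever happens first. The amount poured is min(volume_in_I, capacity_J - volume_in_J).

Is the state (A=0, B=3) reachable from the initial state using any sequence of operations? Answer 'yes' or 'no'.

Answer: no

Derivation:
BFS explored all 18 reachable states.
Reachable set includes: (0,0), (0,2), (0,4), (0,6), (0,8), (0,10), (2,0), (2,10), (4,0), (4,10), (6,0), (6,10) ...
Target (A=0, B=3) not in reachable set → no.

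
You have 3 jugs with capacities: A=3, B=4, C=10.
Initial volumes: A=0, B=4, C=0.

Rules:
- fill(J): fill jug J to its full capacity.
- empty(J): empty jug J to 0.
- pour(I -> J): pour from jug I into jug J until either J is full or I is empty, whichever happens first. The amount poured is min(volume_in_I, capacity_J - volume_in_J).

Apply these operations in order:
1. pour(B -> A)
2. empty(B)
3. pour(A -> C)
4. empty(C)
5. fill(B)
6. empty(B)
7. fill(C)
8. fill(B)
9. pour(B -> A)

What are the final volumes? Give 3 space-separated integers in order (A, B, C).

Step 1: pour(B -> A) -> (A=3 B=1 C=0)
Step 2: empty(B) -> (A=3 B=0 C=0)
Step 3: pour(A -> C) -> (A=0 B=0 C=3)
Step 4: empty(C) -> (A=0 B=0 C=0)
Step 5: fill(B) -> (A=0 B=4 C=0)
Step 6: empty(B) -> (A=0 B=0 C=0)
Step 7: fill(C) -> (A=0 B=0 C=10)
Step 8: fill(B) -> (A=0 B=4 C=10)
Step 9: pour(B -> A) -> (A=3 B=1 C=10)

Answer: 3 1 10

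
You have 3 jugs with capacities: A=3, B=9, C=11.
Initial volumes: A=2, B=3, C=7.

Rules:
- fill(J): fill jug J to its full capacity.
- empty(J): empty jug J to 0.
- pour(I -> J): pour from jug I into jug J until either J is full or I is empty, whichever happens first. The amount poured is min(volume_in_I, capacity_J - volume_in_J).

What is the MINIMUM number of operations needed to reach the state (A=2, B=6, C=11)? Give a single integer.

Answer: 5

Derivation:
BFS from (A=2, B=3, C=7). One shortest path:
  1. fill(A) -> (A=3 B=3 C=7)
  2. fill(B) -> (A=3 B=9 C=7)
  3. pour(A -> C) -> (A=0 B=9 C=10)
  4. pour(B -> A) -> (A=3 B=6 C=10)
  5. pour(A -> C) -> (A=2 B=6 C=11)
Reached target in 5 moves.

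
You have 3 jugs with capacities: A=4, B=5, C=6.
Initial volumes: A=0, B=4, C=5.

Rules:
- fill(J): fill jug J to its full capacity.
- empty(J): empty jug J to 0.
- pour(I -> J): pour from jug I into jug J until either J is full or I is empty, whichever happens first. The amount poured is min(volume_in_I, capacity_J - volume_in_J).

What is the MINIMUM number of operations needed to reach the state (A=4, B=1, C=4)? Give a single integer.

Answer: 2

Derivation:
BFS from (A=0, B=4, C=5). One shortest path:
  1. pour(C -> B) -> (A=0 B=5 C=4)
  2. pour(B -> A) -> (A=4 B=1 C=4)
Reached target in 2 moves.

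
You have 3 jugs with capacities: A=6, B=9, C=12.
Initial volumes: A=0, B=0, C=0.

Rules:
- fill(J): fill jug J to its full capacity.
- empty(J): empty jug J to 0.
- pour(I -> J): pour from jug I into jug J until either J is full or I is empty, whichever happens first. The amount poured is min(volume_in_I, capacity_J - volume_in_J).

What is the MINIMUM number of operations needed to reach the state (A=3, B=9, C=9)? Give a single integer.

Answer: 5

Derivation:
BFS from (A=0, B=0, C=0). One shortest path:
  1. fill(C) -> (A=0 B=0 C=12)
  2. pour(C -> B) -> (A=0 B=9 C=3)
  3. pour(C -> A) -> (A=3 B=9 C=0)
  4. pour(B -> C) -> (A=3 B=0 C=9)
  5. fill(B) -> (A=3 B=9 C=9)
Reached target in 5 moves.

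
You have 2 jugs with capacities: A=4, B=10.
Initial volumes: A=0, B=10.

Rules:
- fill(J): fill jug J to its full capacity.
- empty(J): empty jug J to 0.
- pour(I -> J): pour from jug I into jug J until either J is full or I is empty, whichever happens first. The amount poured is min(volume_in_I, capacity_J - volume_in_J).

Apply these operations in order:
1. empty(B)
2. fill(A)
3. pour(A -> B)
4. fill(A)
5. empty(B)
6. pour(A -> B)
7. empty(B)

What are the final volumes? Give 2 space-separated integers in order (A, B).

Step 1: empty(B) -> (A=0 B=0)
Step 2: fill(A) -> (A=4 B=0)
Step 3: pour(A -> B) -> (A=0 B=4)
Step 4: fill(A) -> (A=4 B=4)
Step 5: empty(B) -> (A=4 B=0)
Step 6: pour(A -> B) -> (A=0 B=4)
Step 7: empty(B) -> (A=0 B=0)

Answer: 0 0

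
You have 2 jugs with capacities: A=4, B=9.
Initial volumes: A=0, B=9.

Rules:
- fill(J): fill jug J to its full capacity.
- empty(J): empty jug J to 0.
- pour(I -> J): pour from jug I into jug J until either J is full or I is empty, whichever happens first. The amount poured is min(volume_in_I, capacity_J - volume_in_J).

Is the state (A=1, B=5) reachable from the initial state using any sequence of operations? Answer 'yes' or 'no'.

BFS explored all 26 reachable states.
Reachable set includes: (0,0), (0,1), (0,2), (0,3), (0,4), (0,5), (0,6), (0,7), (0,8), (0,9), (1,0), (1,9) ...
Target (A=1, B=5) not in reachable set → no.

Answer: no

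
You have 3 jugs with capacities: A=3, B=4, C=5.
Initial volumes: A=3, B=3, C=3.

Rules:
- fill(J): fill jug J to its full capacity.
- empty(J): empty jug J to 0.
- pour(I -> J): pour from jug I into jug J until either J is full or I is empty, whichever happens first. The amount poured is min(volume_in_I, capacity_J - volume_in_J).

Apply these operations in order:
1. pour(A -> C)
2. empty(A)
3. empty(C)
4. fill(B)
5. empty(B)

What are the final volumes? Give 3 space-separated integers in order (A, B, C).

Answer: 0 0 0

Derivation:
Step 1: pour(A -> C) -> (A=1 B=3 C=5)
Step 2: empty(A) -> (A=0 B=3 C=5)
Step 3: empty(C) -> (A=0 B=3 C=0)
Step 4: fill(B) -> (A=0 B=4 C=0)
Step 5: empty(B) -> (A=0 B=0 C=0)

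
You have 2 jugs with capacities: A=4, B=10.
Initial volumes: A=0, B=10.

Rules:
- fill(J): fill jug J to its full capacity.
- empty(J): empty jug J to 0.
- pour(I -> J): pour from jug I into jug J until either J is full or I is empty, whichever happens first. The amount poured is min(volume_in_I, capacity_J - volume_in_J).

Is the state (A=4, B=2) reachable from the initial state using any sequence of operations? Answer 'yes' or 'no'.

Answer: yes

Derivation:
BFS from (A=0, B=10):
  1. pour(B -> A) -> (A=4 B=6)
  2. empty(A) -> (A=0 B=6)
  3. pour(B -> A) -> (A=4 B=2)
Target reached → yes.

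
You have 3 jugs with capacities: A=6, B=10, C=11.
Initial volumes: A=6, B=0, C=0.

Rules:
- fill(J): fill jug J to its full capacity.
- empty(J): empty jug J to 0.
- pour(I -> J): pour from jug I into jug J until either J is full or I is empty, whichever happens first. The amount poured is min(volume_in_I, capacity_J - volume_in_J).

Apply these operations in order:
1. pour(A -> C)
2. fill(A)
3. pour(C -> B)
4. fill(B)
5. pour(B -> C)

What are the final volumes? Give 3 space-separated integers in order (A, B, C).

Answer: 6 0 10

Derivation:
Step 1: pour(A -> C) -> (A=0 B=0 C=6)
Step 2: fill(A) -> (A=6 B=0 C=6)
Step 3: pour(C -> B) -> (A=6 B=6 C=0)
Step 4: fill(B) -> (A=6 B=10 C=0)
Step 5: pour(B -> C) -> (A=6 B=0 C=10)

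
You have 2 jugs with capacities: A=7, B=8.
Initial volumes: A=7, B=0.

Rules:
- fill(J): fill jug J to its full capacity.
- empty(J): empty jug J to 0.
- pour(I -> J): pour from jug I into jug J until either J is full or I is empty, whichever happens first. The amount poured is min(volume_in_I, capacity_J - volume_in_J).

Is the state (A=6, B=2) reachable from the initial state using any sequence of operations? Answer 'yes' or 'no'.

Answer: no

Derivation:
BFS explored all 30 reachable states.
Reachable set includes: (0,0), (0,1), (0,2), (0,3), (0,4), (0,5), (0,6), (0,7), (0,8), (1,0), (1,8), (2,0) ...
Target (A=6, B=2) not in reachable set → no.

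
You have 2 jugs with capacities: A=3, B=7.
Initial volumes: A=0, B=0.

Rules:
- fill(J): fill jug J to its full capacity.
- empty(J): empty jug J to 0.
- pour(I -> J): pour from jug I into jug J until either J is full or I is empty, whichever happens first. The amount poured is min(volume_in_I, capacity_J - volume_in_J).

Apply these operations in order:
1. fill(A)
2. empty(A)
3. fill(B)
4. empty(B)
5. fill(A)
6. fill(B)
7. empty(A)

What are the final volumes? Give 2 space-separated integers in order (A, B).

Answer: 0 7

Derivation:
Step 1: fill(A) -> (A=3 B=0)
Step 2: empty(A) -> (A=0 B=0)
Step 3: fill(B) -> (A=0 B=7)
Step 4: empty(B) -> (A=0 B=0)
Step 5: fill(A) -> (A=3 B=0)
Step 6: fill(B) -> (A=3 B=7)
Step 7: empty(A) -> (A=0 B=7)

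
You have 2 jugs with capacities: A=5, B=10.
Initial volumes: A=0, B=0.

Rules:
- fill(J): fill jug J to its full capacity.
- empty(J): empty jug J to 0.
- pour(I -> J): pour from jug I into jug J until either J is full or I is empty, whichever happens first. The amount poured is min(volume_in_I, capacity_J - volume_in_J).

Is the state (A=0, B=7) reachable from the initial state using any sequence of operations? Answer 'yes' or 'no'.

BFS explored all 6 reachable states.
Reachable set includes: (0,0), (0,5), (0,10), (5,0), (5,5), (5,10)
Target (A=0, B=7) not in reachable set → no.

Answer: no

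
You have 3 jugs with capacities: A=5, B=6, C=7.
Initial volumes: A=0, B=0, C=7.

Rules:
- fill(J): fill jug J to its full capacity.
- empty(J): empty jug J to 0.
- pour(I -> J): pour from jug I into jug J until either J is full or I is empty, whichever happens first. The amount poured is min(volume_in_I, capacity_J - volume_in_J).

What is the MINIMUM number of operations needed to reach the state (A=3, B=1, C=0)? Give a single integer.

Answer: 7

Derivation:
BFS from (A=0, B=0, C=7). One shortest path:
  1. fill(A) -> (A=5 B=0 C=7)
  2. fill(B) -> (A=5 B=6 C=7)
  3. empty(C) -> (A=5 B=6 C=0)
  4. pour(A -> C) -> (A=0 B=6 C=5)
  5. pour(B -> A) -> (A=5 B=1 C=5)
  6. pour(A -> C) -> (A=3 B=1 C=7)
  7. empty(C) -> (A=3 B=1 C=0)
Reached target in 7 moves.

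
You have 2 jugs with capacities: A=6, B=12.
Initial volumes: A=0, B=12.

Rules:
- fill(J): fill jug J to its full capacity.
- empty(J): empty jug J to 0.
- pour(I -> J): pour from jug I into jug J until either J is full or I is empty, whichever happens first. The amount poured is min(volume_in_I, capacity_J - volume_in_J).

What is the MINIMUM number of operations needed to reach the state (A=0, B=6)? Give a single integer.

BFS from (A=0, B=12). One shortest path:
  1. pour(B -> A) -> (A=6 B=6)
  2. empty(A) -> (A=0 B=6)
Reached target in 2 moves.

Answer: 2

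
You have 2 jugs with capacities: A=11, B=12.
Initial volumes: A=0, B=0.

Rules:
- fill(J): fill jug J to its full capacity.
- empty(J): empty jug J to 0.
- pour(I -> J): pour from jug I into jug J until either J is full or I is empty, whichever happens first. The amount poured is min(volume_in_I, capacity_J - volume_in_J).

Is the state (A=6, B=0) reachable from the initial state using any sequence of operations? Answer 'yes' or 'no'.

BFS from (A=0, B=0):
  1. fill(A) -> (A=11 B=0)
  2. pour(A -> B) -> (A=0 B=11)
  3. fill(A) -> (A=11 B=11)
  4. pour(A -> B) -> (A=10 B=12)
  5. empty(B) -> (A=10 B=0)
  6. pour(A -> B) -> (A=0 B=10)
  7. fill(A) -> (A=11 B=10)
  8. pour(A -> B) -> (A=9 B=12)
  9. empty(B) -> (A=9 B=0)
  10. pour(A -> B) -> (A=0 B=9)
  11. fill(A) -> (A=11 B=9)
  12. pour(A -> B) -> (A=8 B=12)
  13. empty(B) -> (A=8 B=0)
  14. pour(A -> B) -> (A=0 B=8)
  15. fill(A) -> (A=11 B=8)
  16. pour(A -> B) -> (A=7 B=12)
  17. empty(B) -> (A=7 B=0)
  18. pour(A -> B) -> (A=0 B=7)
  19. fill(A) -> (A=11 B=7)
  20. pour(A -> B) -> (A=6 B=12)
  21. empty(B) -> (A=6 B=0)
Target reached → yes.

Answer: yes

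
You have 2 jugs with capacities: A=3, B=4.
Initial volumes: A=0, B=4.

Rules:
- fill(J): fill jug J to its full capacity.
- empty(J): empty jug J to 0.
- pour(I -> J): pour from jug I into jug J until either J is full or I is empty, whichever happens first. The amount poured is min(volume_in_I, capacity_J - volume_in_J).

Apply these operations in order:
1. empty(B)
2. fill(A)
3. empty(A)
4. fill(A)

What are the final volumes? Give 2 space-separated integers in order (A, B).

Answer: 3 0

Derivation:
Step 1: empty(B) -> (A=0 B=0)
Step 2: fill(A) -> (A=3 B=0)
Step 3: empty(A) -> (A=0 B=0)
Step 4: fill(A) -> (A=3 B=0)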